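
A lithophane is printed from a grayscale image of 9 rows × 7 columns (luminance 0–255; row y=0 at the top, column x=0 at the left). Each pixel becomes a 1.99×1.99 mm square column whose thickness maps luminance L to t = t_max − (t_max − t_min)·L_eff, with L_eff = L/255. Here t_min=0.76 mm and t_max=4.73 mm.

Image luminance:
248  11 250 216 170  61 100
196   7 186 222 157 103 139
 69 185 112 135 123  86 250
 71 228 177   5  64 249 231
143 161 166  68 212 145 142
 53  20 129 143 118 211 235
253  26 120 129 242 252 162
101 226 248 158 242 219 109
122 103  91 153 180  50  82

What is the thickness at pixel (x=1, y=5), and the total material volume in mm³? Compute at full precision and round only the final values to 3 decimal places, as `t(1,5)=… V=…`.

t(1,5)=4.419 V=608.852

span = t_max - t_min = 4.73 - 0.76 = 3.970
L(1,5) = 20, L_eff = 20/255 = 0.078431
t(1,5) = 4.73 - 3.970·0.078431 = 4.419
Σt over all 9·7 pixels = 11531/75 ≈ 153.7466667
V = pitch²·Σt = 1.99²·11531/75 = 608.852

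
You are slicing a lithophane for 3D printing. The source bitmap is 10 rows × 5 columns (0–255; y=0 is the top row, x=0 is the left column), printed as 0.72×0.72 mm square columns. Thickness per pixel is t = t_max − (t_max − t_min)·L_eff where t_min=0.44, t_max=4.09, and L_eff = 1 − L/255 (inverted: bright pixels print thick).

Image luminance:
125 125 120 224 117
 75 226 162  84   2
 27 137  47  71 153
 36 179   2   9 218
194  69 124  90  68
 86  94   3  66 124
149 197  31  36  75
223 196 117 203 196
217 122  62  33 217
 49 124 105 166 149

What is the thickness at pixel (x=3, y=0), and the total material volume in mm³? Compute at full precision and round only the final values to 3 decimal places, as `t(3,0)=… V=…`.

span = t_max - t_min = 4.09 - 0.44 = 3.650
L(3,0) = 224, L_eff = 1 - 224/255 = 0.121569 (inverted)
t(3,0) = 4.09 - 3.650·0.121569 = 3.646
Σt over all 10·5 pixels = 44171/425 ≈ 103.9317647
V = pitch²·Σt = 0.72²·44171/425 = 53.878

t(3,0)=3.646 V=53.878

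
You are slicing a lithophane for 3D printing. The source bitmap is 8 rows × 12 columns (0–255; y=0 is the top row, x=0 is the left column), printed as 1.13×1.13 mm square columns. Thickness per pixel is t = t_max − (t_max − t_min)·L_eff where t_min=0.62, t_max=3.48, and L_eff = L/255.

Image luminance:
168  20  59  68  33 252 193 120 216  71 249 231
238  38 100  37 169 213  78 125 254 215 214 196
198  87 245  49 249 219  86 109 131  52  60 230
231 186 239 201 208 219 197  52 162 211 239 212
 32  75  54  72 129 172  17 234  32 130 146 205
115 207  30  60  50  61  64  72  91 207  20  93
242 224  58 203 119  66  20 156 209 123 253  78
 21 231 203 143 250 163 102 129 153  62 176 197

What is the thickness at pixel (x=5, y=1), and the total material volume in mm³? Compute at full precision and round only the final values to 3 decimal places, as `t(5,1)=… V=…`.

span = t_max - t_min = 3.48 - 0.62 = 2.860
L(5,1) = 213, L_eff = 213/255 = 0.835294
t(5,1) = 3.48 - 2.860·0.835294 = 1.091
Σt over all 8·12 pixels = 386311/2125 ≈ 181.7934118
V = pitch²·Σt = 1.13²·386311/2125 = 232.132

t(5,1)=1.091 V=232.132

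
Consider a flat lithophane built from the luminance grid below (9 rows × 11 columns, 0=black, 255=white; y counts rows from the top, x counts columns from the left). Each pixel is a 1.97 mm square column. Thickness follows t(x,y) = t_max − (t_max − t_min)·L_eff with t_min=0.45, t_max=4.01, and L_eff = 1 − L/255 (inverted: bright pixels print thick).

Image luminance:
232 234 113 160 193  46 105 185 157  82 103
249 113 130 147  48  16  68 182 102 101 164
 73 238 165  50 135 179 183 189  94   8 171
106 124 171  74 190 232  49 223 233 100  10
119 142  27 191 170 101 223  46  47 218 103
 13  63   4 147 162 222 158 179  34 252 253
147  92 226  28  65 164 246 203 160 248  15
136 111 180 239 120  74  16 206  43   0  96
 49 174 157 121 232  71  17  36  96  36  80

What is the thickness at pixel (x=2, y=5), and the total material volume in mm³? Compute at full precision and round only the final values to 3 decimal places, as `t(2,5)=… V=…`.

t(2,5)=0.506 V=860.173

span = t_max - t_min = 4.01 - 0.45 = 3.560
L(2,5) = 4, L_eff = 1 - 4/255 = 0.984314 (inverted)
t(2,5) = 4.01 - 3.560·0.984314 = 0.506
Σt over all 9·11 pixels = 1130377/5100 ≈ 221.6425490
V = pitch²·Σt = 1.97²·1130377/5100 = 860.173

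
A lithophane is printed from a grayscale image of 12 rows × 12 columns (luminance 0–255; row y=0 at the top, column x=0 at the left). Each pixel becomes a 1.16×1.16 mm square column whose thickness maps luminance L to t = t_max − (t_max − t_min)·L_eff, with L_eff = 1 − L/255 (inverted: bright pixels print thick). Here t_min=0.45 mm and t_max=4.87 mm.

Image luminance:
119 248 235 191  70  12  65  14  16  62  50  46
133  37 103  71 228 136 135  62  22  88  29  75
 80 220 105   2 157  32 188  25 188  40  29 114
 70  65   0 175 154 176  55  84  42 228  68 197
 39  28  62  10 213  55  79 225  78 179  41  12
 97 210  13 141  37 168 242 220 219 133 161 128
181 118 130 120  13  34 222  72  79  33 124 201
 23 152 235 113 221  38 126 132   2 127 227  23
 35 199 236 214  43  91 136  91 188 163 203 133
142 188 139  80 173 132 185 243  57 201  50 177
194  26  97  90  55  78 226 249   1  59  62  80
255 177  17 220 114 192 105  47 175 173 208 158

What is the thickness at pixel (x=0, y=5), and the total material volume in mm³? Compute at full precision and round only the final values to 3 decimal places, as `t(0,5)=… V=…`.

span = t_max - t_min = 4.87 - 0.45 = 4.420
L(0,5) = 97, L_eff = 1 - 97/255 = 0.619608 (inverted)
t(0,5) = 4.87 - 4.420·0.619608 = 2.131
Σt over all 12·12 pixels = 133721/375 ≈ 356.5893333
V = pitch²·Σt = 1.16²·133721/375 = 479.827

t(0,5)=2.131 V=479.827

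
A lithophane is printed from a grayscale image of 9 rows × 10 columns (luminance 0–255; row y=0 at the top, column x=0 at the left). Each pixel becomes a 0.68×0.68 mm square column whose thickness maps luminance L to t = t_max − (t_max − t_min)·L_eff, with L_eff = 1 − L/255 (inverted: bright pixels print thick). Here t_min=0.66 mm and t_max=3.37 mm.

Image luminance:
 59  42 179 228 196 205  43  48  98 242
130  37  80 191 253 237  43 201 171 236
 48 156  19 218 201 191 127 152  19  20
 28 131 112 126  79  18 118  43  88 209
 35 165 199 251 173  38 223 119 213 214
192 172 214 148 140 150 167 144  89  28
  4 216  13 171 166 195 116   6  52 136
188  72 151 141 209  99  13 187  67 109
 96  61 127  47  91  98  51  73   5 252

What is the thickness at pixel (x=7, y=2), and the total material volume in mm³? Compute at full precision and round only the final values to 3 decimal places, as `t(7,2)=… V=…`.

t(7,2)=2.275 V=83.036

span = t_max - t_min = 3.37 - 0.66 = 2.710
L(7,2) = 152, L_eff = 1 - 152/255 = 0.403922 (inverted)
t(7,2) = 3.37 - 2.710·0.403922 = 2.275
Σt over all 9·10 pixels = 1144792/6375 ≈ 179.5752157
V = pitch²·Σt = 0.68²·1144792/6375 = 83.036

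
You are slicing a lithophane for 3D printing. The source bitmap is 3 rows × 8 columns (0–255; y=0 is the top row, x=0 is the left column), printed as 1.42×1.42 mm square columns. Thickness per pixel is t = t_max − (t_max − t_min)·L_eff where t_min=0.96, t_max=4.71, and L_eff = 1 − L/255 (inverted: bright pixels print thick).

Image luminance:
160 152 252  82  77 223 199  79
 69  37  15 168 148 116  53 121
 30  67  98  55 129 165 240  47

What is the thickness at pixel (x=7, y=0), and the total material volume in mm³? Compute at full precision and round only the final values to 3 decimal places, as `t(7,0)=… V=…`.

t(7,0)=2.122 V=128.952

span = t_max - t_min = 4.71 - 0.96 = 3.750
L(7,0) = 79, L_eff = 1 - 79/255 = 0.690196 (inverted)
t(7,0) = 4.71 - 3.750·0.690196 = 2.122
Σt over all 3·8 pixels = 54359/850 ≈ 63.9517647
V = pitch²·Σt = 1.42²·54359/850 = 128.952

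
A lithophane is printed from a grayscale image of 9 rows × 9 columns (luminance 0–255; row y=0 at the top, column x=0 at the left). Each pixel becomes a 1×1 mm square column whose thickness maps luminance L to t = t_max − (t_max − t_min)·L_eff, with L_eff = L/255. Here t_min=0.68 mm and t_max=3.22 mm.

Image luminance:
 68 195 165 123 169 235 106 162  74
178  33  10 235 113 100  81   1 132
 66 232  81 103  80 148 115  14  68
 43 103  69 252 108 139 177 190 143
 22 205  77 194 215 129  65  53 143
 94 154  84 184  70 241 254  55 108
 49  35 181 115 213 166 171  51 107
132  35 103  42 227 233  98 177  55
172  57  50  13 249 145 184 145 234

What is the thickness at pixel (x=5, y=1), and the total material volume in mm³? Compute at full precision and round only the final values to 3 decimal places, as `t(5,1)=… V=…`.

t(5,1)=2.224 V=160.246

span = t_max - t_min = 3.22 - 0.68 = 2.540
L(5,1) = 100, L_eff = 100/255 = 0.392157
t(5,1) = 3.22 - 2.540·0.392157 = 2.224
Σt over all 9·9 pixels = 1021568/6375 ≈ 160.2459608
V = pitch²·Σt = 1²·1021568/6375 = 160.246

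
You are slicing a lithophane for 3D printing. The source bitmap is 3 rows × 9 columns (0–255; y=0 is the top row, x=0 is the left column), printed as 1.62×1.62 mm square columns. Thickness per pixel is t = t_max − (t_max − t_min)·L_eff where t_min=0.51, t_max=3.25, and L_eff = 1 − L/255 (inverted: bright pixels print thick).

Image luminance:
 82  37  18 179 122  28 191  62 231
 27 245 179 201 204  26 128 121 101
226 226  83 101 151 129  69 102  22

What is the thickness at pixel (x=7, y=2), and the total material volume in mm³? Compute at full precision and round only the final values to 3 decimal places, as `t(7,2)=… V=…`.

t(7,2)=1.606 V=128.942

span = t_max - t_min = 3.25 - 0.51 = 2.740
L(7,2) = 102, L_eff = 1 - 102/255 = 0.600000 (inverted)
t(7,2) = 3.25 - 2.740·0.600000 = 1.606
Σt over all 3·9 pixels = 417623/8500 ≈ 49.1321176
V = pitch²·Σt = 1.62²·417623/8500 = 128.942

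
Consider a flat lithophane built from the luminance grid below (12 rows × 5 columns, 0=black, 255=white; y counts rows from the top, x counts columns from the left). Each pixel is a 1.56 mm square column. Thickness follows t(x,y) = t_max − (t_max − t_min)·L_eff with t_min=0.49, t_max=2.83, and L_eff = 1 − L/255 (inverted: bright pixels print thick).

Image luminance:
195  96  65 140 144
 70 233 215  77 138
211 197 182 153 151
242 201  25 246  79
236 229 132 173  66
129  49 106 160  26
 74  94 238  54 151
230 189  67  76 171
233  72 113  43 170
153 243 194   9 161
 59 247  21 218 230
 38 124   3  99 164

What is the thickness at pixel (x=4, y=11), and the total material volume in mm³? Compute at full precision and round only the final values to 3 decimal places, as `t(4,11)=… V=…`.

t(4,11)=1.995 V=256.992

span = t_max - t_min = 2.83 - 0.49 = 2.340
L(4,11) = 164, L_eff = 1 - 164/255 = 0.356863 (inverted)
t(4,11) = 2.83 - 2.340·0.356863 = 1.995
Σt over all 12·5 pixels = 224403/2125 ≈ 105.6014118
V = pitch²·Σt = 1.56²·224403/2125 = 256.992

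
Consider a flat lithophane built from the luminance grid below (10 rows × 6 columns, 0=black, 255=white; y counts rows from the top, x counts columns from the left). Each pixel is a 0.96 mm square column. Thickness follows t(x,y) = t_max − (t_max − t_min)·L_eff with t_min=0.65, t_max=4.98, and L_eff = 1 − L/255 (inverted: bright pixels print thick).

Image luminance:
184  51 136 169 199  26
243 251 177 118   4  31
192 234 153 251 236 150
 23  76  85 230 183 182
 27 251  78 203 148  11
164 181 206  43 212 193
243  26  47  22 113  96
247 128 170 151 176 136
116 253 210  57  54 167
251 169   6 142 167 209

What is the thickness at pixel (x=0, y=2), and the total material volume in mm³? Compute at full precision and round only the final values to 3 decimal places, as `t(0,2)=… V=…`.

t(0,2)=3.910 V=171.417

span = t_max - t_min = 4.98 - 0.65 = 4.330
L(0,2) = 192, L_eff = 1 - 192/255 = 0.247059 (inverted)
t(0,2) = 4.98 - 4.330·0.247059 = 3.910
Σt over all 10·6 pixels = 4742981/25500 ≈ 185.9992549
V = pitch²·Σt = 0.96²·4742981/25500 = 171.417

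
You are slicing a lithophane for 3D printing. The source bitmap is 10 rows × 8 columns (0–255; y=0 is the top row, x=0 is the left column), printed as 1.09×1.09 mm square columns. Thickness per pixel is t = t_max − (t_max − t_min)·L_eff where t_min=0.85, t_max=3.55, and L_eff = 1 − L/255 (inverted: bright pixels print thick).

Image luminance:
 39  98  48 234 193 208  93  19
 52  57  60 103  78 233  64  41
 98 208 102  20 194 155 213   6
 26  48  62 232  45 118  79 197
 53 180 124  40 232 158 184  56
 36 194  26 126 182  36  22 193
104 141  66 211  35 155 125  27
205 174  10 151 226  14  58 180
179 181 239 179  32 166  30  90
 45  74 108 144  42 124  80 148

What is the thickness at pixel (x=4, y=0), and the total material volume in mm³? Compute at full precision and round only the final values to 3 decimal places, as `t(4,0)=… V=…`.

span = t_max - t_min = 3.55 - 0.85 = 2.700
L(4,0) = 193, L_eff = 1 - 193/255 = 0.243137 (inverted)
t(4,0) = 3.55 - 2.700·0.243137 = 2.894
Σt over all 10·8 pixels = 69436/425 ≈ 163.3788235
V = pitch²·Σt = 1.09²·69436/425 = 194.110

t(4,0)=2.894 V=194.110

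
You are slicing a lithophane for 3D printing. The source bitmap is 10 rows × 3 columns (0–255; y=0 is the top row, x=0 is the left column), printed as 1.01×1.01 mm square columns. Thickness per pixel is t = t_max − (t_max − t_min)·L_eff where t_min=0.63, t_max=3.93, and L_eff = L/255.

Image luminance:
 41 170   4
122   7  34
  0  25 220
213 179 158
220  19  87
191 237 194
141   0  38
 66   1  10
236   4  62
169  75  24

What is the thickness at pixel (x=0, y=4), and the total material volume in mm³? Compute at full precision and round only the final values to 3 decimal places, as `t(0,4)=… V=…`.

span = t_max - t_min = 3.93 - 0.63 = 3.300
L(0,4) = 220, L_eff = 220/255 = 0.862745
t(0,4) = 3.93 - 3.300·0.862745 = 1.083
Σt over all 10·3 pixels = 33899/425 ≈ 79.7623529
V = pitch²·Σt = 1.01²·33899/425 = 81.366

t(0,4)=1.083 V=81.366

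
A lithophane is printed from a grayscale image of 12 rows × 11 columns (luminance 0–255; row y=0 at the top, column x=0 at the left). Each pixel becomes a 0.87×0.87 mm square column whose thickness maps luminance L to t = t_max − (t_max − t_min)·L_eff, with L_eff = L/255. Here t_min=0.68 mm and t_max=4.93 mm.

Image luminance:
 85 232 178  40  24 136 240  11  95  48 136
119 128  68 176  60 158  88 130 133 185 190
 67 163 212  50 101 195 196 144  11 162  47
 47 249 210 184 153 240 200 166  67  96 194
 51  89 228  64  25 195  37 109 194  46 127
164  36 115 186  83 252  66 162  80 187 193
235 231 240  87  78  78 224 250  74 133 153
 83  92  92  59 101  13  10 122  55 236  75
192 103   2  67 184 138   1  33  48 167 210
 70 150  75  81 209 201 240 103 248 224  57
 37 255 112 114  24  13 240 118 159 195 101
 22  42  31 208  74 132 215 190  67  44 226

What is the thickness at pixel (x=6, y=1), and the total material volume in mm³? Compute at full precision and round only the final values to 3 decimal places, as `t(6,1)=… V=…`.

span = t_max - t_min = 4.93 - 0.68 = 4.250
L(6,1) = 88, L_eff = 88/255 = 0.345098
t(6,1) = 4.93 - 4.250·0.345098 = 3.463
Σt over all 12·11 pixels = 55999/150 ≈ 373.3266667
V = pitch²·Σt = 0.87²·55999/150 = 282.571

t(6,1)=3.463 V=282.571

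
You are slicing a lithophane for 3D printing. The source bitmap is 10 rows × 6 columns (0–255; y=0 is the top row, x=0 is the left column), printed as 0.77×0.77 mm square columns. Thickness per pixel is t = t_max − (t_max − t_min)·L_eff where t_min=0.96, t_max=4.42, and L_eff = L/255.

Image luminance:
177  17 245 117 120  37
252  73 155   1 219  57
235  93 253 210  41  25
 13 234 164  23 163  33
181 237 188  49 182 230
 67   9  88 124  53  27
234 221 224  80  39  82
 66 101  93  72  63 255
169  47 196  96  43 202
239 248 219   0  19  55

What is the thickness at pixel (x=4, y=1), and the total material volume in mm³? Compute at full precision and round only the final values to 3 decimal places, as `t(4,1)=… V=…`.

span = t_max - t_min = 4.42 - 0.96 = 3.460
L(4,1) = 219, L_eff = 219/255 = 0.858824
t(4,1) = 4.42 - 3.460·0.858824 = 1.448
Σt over all 10·6 pixels = 139439/850 ≈ 164.0458824
V = pitch²·Σt = 0.77²·139439/850 = 97.263

t(4,1)=1.448 V=97.263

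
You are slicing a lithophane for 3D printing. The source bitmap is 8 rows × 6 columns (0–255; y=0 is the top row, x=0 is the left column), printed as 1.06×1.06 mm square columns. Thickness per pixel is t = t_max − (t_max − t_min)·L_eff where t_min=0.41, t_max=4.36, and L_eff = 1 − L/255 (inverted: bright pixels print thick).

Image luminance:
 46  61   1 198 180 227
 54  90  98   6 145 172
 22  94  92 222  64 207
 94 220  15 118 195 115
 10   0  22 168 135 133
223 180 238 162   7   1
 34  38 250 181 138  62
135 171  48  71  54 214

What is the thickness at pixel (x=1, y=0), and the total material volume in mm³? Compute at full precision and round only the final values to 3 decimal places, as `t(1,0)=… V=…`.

span = t_max - t_min = 4.36 - 0.41 = 3.950
L(1,0) = 61, L_eff = 1 - 61/255 = 0.760784 (inverted)
t(1,0) = 4.36 - 3.950·0.760784 = 1.355
Σt over all 8·6 pixels = 527837/5100 ≈ 103.4974510
V = pitch²·Σt = 1.06²·527837/5100 = 116.290

t(1,0)=1.355 V=116.290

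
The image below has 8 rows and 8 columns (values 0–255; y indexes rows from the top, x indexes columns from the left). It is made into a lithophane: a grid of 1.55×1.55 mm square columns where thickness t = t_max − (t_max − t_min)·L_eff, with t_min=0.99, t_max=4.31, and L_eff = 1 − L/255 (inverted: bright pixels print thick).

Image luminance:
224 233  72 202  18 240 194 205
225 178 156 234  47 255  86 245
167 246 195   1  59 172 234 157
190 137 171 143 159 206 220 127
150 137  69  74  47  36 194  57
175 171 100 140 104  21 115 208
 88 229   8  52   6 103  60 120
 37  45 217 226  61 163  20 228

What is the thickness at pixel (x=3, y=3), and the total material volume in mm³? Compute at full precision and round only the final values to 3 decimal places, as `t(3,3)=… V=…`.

t(3,3)=2.852 V=429.328

span = t_max - t_min = 4.31 - 0.99 = 3.320
L(3,3) = 143, L_eff = 1 - 143/255 = 0.439216 (inverted)
t(3,3) = 4.31 - 3.320·0.439216 = 2.852
Σt over all 8·8 pixels = 379739/2125 ≈ 178.7007059
V = pitch²·Σt = 1.55²·379739/2125 = 429.328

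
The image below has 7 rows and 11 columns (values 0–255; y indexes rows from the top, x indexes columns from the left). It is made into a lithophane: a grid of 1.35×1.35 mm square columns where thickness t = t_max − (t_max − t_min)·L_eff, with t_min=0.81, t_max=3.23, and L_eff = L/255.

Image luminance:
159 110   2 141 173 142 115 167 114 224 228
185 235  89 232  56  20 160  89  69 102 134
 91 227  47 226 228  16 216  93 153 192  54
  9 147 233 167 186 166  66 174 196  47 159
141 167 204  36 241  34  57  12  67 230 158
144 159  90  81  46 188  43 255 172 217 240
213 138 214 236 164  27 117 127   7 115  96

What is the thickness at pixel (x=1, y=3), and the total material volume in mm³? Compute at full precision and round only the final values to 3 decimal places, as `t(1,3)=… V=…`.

t(1,3)=1.835 V=272.100

span = t_max - t_min = 3.23 - 0.81 = 2.420
L(1,3) = 147, L_eff = 147/255 = 0.576471
t(1,3) = 3.23 - 2.420·0.576471 = 1.835
Σt over all 7·11 pixels = 761431/5100 ≈ 149.3001961
V = pitch²·Σt = 1.35²·761431/5100 = 272.100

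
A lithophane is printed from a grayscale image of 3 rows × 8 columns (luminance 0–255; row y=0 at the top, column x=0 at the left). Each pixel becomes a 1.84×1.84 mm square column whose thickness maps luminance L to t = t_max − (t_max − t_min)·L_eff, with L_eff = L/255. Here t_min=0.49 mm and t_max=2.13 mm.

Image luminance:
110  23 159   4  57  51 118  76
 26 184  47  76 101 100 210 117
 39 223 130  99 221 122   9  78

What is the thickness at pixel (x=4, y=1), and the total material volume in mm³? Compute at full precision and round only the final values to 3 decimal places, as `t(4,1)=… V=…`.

t(4,1)=1.480 V=121.250

span = t_max - t_min = 2.13 - 0.49 = 1.640
L(4,1) = 101, L_eff = 101/255 = 0.396078
t(4,1) = 2.13 - 1.640·0.396078 = 1.480
Σt over all 3·8 pixels = 2686/75 ≈ 35.8133333
V = pitch²·Σt = 1.84²·2686/75 = 121.250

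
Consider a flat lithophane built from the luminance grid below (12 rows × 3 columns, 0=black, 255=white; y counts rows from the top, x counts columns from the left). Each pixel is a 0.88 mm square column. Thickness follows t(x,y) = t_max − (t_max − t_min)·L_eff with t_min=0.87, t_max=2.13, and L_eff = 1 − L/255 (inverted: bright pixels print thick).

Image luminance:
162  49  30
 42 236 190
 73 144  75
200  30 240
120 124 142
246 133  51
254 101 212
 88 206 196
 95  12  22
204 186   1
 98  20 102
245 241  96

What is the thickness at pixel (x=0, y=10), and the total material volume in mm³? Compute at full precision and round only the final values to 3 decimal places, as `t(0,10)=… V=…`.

t(0,10)=1.354 V=42.108

span = t_max - t_min = 2.13 - 0.87 = 1.260
L(0,10) = 98, L_eff = 1 - 98/255 = 0.615686 (inverted)
t(0,10) = 2.13 - 1.260·0.615686 = 1.354
Σt over all 12·3 pixels = 115548/2125 ≈ 54.3755294
V = pitch²·Σt = 0.88²·115548/2125 = 42.108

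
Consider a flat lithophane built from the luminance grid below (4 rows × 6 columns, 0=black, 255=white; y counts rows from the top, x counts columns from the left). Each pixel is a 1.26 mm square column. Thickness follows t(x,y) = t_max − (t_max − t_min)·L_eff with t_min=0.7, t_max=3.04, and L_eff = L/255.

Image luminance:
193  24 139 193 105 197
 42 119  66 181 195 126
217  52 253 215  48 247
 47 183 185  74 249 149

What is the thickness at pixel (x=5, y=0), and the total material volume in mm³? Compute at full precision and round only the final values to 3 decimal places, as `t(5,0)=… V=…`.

t(5,0)=1.232 V=64.856

span = t_max - t_min = 3.04 - 0.7 = 2.340
L(5,0) = 197, L_eff = 197/255 = 0.772549
t(5,0) = 3.04 - 2.340·0.772549 = 1.232
Σt over all 4·6 pixels = 173619/4250 ≈ 40.8515294
V = pitch²·Σt = 1.26²·173619/4250 = 64.856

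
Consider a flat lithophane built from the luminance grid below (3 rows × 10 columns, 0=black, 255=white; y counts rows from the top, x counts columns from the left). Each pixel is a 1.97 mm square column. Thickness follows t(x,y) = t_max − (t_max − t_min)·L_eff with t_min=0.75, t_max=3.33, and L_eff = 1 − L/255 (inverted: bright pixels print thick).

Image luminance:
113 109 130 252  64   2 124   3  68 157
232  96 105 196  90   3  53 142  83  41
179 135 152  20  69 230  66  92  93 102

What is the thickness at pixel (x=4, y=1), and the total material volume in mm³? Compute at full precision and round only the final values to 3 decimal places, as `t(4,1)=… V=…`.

t(4,1)=1.661 V=213.009

span = t_max - t_min = 3.33 - 0.75 = 2.580
L(4,1) = 90, L_eff = 1 - 90/255 = 0.647059 (inverted)
t(4,1) = 3.33 - 2.580·0.647059 = 1.661
Σt over all 3·10 pixels = 116634/2125 ≈ 54.8865882
V = pitch²·Σt = 1.97²·116634/2125 = 213.009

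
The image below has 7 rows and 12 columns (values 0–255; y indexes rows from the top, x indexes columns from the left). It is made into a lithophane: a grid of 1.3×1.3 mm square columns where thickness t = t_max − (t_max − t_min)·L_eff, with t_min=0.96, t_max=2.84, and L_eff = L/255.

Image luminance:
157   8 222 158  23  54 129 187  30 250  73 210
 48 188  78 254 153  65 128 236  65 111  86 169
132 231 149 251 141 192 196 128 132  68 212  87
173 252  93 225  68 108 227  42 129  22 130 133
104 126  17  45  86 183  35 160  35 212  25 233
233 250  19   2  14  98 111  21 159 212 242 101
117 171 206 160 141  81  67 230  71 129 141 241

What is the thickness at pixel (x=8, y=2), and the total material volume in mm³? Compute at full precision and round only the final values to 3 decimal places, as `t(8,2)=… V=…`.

t(8,2)=1.867 V=265.101

span = t_max - t_min = 2.84 - 0.96 = 1.880
L(8,2) = 132, L_eff = 132/255 = 0.517647
t(8,2) = 2.84 - 1.880·0.517647 = 1.867
Σt over all 7·12 pixels = 1000013/6375 ≈ 156.8647843
V = pitch²·Σt = 1.3²·1000013/6375 = 265.101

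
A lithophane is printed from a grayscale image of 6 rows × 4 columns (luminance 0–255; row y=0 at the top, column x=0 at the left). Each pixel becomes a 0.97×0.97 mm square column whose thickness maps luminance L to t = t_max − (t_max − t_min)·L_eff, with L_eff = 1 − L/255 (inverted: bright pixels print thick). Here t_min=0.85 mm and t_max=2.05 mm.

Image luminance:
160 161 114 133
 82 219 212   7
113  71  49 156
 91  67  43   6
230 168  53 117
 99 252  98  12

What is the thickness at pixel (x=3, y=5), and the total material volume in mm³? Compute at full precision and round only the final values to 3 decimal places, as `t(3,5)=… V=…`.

span = t_max - t_min = 2.05 - 0.85 = 1.200
L(3,5) = 12, L_eff = 1 - 12/255 = 0.952941 (inverted)
t(3,5) = 2.05 - 1.200·0.952941 = 0.906
Σt over all 6·4 pixels = 14096/425 ≈ 33.1670588
V = pitch²·Σt = 0.97²·14096/425 = 31.207

t(3,5)=0.906 V=31.207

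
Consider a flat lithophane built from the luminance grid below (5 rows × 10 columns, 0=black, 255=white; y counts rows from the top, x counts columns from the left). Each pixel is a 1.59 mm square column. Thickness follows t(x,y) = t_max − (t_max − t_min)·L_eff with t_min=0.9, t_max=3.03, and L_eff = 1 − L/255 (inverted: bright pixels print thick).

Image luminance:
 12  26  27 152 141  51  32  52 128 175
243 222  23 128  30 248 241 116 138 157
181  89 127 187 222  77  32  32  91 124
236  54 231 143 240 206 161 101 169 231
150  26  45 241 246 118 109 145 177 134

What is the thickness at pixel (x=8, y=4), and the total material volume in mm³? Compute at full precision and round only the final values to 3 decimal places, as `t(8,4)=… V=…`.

t(8,4)=2.378 V=254.552

span = t_max - t_min = 3.03 - 0.9 = 2.130
L(8,4) = 177, L_eff = 1 - 177/255 = 0.305882 (inverted)
t(8,4) = 3.03 - 2.130·0.305882 = 2.378
Σt over all 5·10 pixels = 855857/8500 ≈ 100.6890588
V = pitch²·Σt = 1.59²·855857/8500 = 254.552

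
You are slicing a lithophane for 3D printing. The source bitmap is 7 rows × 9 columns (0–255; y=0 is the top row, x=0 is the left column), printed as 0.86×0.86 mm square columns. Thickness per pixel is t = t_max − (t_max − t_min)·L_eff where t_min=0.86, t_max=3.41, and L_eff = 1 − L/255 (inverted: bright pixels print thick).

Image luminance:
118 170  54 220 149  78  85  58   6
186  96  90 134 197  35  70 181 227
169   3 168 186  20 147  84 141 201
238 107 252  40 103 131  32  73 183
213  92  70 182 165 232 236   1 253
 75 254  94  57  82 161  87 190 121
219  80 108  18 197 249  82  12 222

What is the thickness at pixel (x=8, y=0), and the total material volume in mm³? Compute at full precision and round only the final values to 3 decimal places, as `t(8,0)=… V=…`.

span = t_max - t_min = 3.41 - 0.86 = 2.550
L(8,0) = 6, L_eff = 1 - 6/255 = 0.976471 (inverted)
t(8,0) = 3.41 - 2.550·0.976471 = 0.920
Σt over all 7·9 pixels = 136.02
V = pitch²·Σt = 0.86²·136.02 = 100.600

t(8,0)=0.920 V=100.600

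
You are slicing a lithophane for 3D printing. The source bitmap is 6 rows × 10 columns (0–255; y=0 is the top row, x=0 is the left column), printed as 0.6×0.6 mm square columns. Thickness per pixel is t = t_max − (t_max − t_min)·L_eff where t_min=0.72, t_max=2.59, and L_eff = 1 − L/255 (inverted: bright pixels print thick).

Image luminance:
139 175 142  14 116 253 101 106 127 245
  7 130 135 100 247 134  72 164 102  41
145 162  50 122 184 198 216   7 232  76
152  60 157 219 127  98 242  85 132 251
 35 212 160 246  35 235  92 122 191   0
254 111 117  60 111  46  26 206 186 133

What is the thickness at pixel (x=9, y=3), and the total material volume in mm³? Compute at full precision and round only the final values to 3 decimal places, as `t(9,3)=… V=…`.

t(9,3)=2.561 V=36.786

span = t_max - t_min = 2.59 - 0.72 = 1.870
L(9,3) = 251, L_eff = 1 - 251/255 = 0.015686 (inverted)
t(9,3) = 2.59 - 1.870·0.015686 = 2.561
Σt over all 6·10 pixels = 102.182
V = pitch²·Σt = 0.6²·102.182 = 36.786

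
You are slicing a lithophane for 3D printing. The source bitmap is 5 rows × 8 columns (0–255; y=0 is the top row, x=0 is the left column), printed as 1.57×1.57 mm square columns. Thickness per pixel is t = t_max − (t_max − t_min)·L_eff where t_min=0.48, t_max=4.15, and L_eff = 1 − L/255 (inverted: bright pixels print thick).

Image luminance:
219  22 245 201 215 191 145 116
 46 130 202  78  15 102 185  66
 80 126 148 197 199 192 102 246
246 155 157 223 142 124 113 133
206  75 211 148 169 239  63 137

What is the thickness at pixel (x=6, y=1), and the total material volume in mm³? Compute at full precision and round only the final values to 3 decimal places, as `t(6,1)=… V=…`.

span = t_max - t_min = 4.15 - 0.48 = 3.670
L(6,1) = 185, L_eff = 1 - 185/255 = 0.274510 (inverted)
t(6,1) = 4.15 - 3.670·0.274510 = 3.143
Σt over all 5·8 pixels = 898301/8500 ≈ 105.6824706
V = pitch²·Σt = 1.57²·898301/8500 = 260.497

t(6,1)=3.143 V=260.497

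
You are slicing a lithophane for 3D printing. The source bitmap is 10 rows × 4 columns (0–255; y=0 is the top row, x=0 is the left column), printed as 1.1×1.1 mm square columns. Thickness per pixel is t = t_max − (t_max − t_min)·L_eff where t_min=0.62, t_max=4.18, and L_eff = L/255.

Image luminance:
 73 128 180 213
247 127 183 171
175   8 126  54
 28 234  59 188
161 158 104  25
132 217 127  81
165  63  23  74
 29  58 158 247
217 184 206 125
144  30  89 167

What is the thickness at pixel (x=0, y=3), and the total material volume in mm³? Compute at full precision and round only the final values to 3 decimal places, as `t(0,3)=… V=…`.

span = t_max - t_min = 4.18 - 0.62 = 3.560
L(0,3) = 28, L_eff = 28/255 = 0.109804
t(0,3) = 4.18 - 3.560·0.109804 = 3.789
Σt over all 10·4 pixels = 201686/2125 ≈ 94.9110588
V = pitch²·Σt = 1.1²·201686/2125 = 114.842

t(0,3)=3.789 V=114.842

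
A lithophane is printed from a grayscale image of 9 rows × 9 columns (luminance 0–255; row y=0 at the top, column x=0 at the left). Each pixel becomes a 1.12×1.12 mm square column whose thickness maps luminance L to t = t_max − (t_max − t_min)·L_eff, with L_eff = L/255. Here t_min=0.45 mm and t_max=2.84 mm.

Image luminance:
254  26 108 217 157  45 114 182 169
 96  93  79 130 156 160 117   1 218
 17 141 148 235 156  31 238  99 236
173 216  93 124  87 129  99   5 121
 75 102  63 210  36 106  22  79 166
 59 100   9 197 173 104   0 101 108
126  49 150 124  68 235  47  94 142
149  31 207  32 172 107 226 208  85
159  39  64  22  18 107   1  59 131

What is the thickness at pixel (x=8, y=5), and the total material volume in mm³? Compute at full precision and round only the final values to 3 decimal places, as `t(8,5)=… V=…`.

span = t_max - t_min = 2.84 - 0.45 = 2.390
L(8,5) = 108, L_eff = 108/255 = 0.423529
t(8,5) = 2.84 - 2.390·0.423529 = 1.828
Σt over all 9·9 pixels = 914893/6375 ≈ 143.5126275
V = pitch²·Σt = 1.12²·914893/6375 = 180.022

t(8,5)=1.828 V=180.022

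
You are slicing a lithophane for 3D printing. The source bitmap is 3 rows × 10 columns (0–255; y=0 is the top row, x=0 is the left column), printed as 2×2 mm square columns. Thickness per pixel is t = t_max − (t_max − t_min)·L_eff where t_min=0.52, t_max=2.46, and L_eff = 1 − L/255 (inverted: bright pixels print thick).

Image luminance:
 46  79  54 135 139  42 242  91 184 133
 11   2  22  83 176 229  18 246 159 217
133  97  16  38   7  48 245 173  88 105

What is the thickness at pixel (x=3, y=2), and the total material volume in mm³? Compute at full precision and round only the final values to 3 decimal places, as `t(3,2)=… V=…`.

t(3,2)=0.809 V=161.545

span = t_max - t_min = 2.46 - 0.52 = 1.940
L(3,2) = 38, L_eff = 1 - 38/255 = 0.850980 (inverted)
t(3,2) = 2.46 - 1.940·0.850980 = 0.809
Σt over all 3·10 pixels = 85821/2125 ≈ 40.3863529
V = pitch²·Σt = 2²·85821/2125 = 161.545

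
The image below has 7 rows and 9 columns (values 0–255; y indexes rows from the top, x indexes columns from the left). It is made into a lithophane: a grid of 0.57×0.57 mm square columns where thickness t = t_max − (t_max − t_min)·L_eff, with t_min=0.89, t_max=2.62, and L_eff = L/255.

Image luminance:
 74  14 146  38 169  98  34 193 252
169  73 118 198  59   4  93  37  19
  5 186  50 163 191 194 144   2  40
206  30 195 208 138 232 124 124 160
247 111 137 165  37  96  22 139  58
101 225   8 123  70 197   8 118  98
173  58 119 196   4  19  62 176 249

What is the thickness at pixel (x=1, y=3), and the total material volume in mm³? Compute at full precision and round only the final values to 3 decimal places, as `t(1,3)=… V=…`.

span = t_max - t_min = 2.62 - 0.89 = 1.730
L(1,3) = 30, L_eff = 30/255 = 0.117647
t(1,3) = 2.62 - 1.730·0.117647 = 2.416
Σt over all 7·9 pixels = 1482061/12750 ≈ 116.2400784
V = pitch²·Σt = 0.57²·1482061/12750 = 37.766

t(1,3)=2.416 V=37.766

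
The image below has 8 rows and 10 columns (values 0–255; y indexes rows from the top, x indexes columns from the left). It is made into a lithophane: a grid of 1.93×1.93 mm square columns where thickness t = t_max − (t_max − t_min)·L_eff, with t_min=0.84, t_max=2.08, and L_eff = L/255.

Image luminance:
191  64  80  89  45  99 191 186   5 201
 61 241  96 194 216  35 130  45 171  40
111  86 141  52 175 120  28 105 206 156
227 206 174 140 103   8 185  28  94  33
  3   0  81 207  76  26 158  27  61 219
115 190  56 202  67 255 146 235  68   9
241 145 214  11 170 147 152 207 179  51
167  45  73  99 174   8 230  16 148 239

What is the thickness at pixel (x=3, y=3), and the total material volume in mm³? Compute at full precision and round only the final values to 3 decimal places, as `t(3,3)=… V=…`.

t(3,3)=1.399 V=444.578

span = t_max - t_min = 2.08 - 0.84 = 1.240
L(3,3) = 140, L_eff = 140/255 = 0.549020
t(3,3) = 2.08 - 1.240·0.549020 = 1.399
Σt over all 8·10 pixels = 2029/17 ≈ 119.3529412
V = pitch²·Σt = 1.93²·2029/17 = 444.578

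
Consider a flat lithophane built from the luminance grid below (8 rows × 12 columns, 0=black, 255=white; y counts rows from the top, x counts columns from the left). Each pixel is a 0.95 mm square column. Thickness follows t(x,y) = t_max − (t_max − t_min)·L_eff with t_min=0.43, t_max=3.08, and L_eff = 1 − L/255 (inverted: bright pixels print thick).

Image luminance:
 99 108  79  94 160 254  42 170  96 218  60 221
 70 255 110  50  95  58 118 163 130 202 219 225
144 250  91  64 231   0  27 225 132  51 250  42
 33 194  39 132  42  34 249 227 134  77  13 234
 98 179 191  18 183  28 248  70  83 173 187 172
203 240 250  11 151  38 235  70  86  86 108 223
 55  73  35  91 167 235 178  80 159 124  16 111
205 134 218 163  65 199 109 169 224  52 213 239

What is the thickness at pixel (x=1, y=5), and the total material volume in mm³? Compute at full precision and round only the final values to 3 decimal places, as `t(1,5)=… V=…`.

t(1,5)=2.924 V=157.831

span = t_max - t_min = 3.08 - 0.43 = 2.650
L(1,5) = 240, L_eff = 1 - 240/255 = 0.058824 (inverted)
t(1,5) = 3.08 - 2.650·0.058824 = 2.924
Σt over all 8·12 pixels = 222974/1275 ≈ 174.8815686
V = pitch²·Σt = 0.95²·222974/1275 = 157.831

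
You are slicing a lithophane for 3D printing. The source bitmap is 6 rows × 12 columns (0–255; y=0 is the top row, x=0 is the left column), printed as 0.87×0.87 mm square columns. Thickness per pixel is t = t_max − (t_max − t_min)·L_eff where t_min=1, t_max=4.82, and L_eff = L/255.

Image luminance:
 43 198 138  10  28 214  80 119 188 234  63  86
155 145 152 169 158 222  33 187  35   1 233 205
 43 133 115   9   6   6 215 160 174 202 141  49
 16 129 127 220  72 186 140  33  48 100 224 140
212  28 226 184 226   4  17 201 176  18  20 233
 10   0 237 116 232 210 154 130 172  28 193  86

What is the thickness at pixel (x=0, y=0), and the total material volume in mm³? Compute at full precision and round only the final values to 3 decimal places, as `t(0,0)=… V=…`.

span = t_max - t_min = 4.82 - 1 = 3.820
L(0,0) = 43, L_eff = 43/255 = 0.168627
t(0,0) = 4.82 - 3.820·0.168627 = 4.176
Σt over all 6·12 pixels = 2725433/12750 ≈ 213.7594510
V = pitch²·Σt = 0.87²·2725433/12750 = 161.795

t(0,0)=4.176 V=161.795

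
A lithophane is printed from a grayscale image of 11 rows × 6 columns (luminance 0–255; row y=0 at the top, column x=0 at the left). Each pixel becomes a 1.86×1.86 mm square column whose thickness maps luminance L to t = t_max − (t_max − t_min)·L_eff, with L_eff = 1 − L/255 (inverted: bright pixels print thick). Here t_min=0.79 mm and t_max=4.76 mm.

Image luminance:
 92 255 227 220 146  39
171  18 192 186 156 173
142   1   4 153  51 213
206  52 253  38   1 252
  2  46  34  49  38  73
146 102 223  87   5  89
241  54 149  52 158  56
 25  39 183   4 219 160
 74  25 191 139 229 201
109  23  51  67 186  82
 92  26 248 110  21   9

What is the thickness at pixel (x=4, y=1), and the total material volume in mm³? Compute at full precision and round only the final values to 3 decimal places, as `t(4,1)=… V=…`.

span = t_max - t_min = 4.76 - 0.79 = 3.970
L(4,1) = 156, L_eff = 1 - 156/255 = 0.388235 (inverted)
t(4,1) = 4.76 - 3.970·0.388235 = 3.219
Σt over all 11·6 pixels = 1062674/6375 ≈ 166.6939608
V = pitch²·Σt = 1.86²·1062674/6375 = 576.694

t(4,1)=3.219 V=576.694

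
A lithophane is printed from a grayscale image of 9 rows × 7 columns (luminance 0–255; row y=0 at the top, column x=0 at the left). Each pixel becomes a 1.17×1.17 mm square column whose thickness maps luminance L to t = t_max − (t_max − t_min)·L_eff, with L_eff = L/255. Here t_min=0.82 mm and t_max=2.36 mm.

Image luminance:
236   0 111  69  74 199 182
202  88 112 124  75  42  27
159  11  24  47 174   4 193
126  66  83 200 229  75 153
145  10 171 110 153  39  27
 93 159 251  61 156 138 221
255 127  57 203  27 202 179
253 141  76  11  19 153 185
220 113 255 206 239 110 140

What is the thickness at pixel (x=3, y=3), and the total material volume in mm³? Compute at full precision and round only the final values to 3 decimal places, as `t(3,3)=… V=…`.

span = t_max - t_min = 2.36 - 0.82 = 1.540
L(3,3) = 200, L_eff = 200/255 = 0.784314
t(3,3) = 2.36 - 1.540·0.784314 = 1.152
Σt over all 9·7 pixels = 7532/75 ≈ 100.4266667
V = pitch²·Σt = 1.17²·7532/75 = 137.474

t(3,3)=1.152 V=137.474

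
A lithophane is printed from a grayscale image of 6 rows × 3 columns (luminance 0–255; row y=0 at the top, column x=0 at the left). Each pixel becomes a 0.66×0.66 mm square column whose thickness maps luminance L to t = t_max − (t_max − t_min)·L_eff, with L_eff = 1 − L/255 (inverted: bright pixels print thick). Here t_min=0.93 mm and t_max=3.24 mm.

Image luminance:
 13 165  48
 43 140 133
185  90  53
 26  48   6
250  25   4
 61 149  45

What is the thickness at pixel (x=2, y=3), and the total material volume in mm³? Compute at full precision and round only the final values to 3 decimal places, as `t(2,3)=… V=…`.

t(2,3)=0.984 V=13.148

span = t_max - t_min = 3.24 - 0.93 = 2.310
L(2,3) = 6, L_eff = 1 - 6/255 = 0.976471 (inverted)
t(2,3) = 3.24 - 2.310·0.976471 = 0.984
Σt over all 6·3 pixels = 128279/4250 ≈ 30.1832941
V = pitch²·Σt = 0.66²·128279/4250 = 13.148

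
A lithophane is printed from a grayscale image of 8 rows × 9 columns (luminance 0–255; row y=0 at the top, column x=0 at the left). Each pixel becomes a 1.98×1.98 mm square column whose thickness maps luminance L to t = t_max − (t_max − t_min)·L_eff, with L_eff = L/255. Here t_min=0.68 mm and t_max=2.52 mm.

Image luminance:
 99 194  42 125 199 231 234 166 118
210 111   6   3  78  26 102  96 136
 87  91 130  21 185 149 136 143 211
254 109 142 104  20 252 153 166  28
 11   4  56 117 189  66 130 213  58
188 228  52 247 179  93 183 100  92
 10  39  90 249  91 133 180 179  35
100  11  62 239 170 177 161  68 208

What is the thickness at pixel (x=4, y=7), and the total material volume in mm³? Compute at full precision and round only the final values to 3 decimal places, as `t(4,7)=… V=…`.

t(4,7)=1.293 V=457.712

span = t_max - t_min = 2.52 - 0.68 = 1.840
L(4,7) = 170, L_eff = 170/255 = 0.666667
t(4,7) = 2.52 - 1.840·0.666667 = 1.293
Σt over all 8·9 pixels = 148858/1275 ≈ 116.7513725
V = pitch²·Σt = 1.98²·148858/1275 = 457.712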